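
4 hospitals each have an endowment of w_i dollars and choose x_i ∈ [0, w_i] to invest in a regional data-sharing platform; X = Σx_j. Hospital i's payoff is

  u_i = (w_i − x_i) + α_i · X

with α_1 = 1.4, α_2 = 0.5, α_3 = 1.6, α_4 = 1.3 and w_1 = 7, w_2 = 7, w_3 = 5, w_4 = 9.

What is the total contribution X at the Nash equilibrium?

∂u_i/∂x_i = α_i − 1, so hospital i contributes w_i if α_i > 1, else 0.
α_i > 1 for i ∈ {1, 3, 4}; NE contributions (7, 0, 5, 9), X = 21.

21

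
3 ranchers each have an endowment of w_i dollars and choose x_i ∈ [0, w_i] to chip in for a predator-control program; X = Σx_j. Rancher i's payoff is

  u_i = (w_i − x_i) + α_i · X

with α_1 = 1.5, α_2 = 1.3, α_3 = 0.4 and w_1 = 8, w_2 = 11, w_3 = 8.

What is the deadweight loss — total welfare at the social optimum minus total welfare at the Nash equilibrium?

∂u_i/∂x_i = α_i − 1, so rancher i contributes w_i if α_i > 1, else 0.
α_i > 1 for i ∈ {1, 2}; NE contributions (8, 11, 0), X = 19.
W^NE = Σw_i − X^NE + (Σα_i)·X^NE = 27 + 2.2·19 = 68.8.
Planner: ∂(Σu_j)/∂x_i = Σα_j − 1 = 2.2 > 0, so everyone contributes w_i; X^SO = 27, W^SO = 27 + 2.2·27 = 86.4.
Deadweight loss = 17.6.

17.6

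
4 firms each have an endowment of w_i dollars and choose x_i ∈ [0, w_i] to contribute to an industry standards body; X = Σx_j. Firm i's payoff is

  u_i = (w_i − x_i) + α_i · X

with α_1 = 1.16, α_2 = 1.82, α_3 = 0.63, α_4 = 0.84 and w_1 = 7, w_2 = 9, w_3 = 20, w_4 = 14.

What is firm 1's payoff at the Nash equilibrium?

18.56

∂u_i/∂x_i = α_i − 1, so firm i contributes w_i if α_i > 1, else 0.
α_i > 1 for i ∈ {1, 2}; NE contributions (7, 9, 0, 0), X = 16.
u_1 = (7 − 7) + 1.16·16 = 18.56.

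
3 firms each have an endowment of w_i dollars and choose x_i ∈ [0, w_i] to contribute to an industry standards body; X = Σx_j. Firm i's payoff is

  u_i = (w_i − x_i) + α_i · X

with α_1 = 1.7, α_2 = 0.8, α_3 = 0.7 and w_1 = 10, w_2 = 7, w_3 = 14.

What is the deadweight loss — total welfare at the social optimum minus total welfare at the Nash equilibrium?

46.2

∂u_i/∂x_i = α_i − 1, so firm i contributes w_i if α_i > 1, else 0.
α_i > 1 for i ∈ {1}; NE contributions (10, 0, 0), X = 10.
W^NE = Σw_i − X^NE + (Σα_i)·X^NE = 31 + 2.2·10 = 53.
Planner: ∂(Σu_j)/∂x_i = Σα_j − 1 = 2.2 > 0, so everyone contributes w_i; X^SO = 31, W^SO = 31 + 2.2·31 = 99.2.
Deadweight loss = 46.2.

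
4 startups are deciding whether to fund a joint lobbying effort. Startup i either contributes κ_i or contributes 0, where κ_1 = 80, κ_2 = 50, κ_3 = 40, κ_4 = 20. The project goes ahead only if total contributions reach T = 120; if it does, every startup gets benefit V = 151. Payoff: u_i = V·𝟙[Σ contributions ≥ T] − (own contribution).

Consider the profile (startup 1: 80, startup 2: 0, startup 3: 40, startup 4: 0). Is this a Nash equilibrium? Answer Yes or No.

Yes

Total = 120 ≥ 120: provided.
Startup 1 (pledges 80, payoff 71): dropping to 0 → total 40, payoff 0. No gain.
Startup 2 (pledges 0, payoff 151): pledging 50 → total 170, payoff 101. No gain.
Startup 3 (pledges 40, payoff 111): dropping to 0 → total 80, payoff 0. No gain.
Startup 4 (pledges 0, payoff 151): pledging 20 → total 140, payoff 131. No gain.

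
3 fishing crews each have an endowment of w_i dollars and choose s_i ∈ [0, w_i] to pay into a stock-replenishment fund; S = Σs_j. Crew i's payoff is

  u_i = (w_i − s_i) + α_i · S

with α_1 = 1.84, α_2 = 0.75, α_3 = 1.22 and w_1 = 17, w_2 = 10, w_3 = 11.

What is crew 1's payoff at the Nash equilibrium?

51.52

∂u_i/∂s_i = α_i − 1, so crew i contributes w_i if α_i > 1, else 0.
α_i > 1 for i ∈ {1, 3}; NE contributions (17, 0, 11), S = 28.
u_1 = (17 − 17) + 1.84·28 = 51.52.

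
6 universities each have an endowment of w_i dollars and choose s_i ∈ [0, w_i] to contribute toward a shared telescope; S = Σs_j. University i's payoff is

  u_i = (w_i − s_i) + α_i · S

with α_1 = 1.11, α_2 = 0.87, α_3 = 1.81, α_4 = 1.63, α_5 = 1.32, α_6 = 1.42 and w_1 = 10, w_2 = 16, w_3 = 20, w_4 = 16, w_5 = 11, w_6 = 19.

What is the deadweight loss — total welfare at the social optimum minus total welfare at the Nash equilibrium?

114.56

∂u_i/∂s_i = α_i − 1, so university i contributes w_i if α_i > 1, else 0.
α_i > 1 for i ∈ {1, 3, 4, 5, 6}; NE contributions (10, 0, 20, 16, 11, 19), S = 76.
W^NE = Σw_i − S^NE + (Σα_i)·S^NE = 92 + 7.16·76 = 636.16.
Planner: ∂(Σu_j)/∂s_i = Σα_j − 1 = 7.16 > 0, so everyone contributes w_i; S^SO = 92, W^SO = 92 + 7.16·92 = 750.72.
Deadweight loss = 114.56.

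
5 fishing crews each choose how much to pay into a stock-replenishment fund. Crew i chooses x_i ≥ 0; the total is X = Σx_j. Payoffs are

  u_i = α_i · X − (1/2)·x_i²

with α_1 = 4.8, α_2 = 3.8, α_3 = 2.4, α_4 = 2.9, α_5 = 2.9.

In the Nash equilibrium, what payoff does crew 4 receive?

Crew i's FOC: ∂u_i/∂x_i = α_i − x_i = 0, so x_i* = α_i.
NE contributions = (4.8, 3.8, 2.4, 2.9, 2.9); X = 16.8.
u_4 = α_4·X − ½·(x_4)² = 2.9·16.8 − ½·2.9² = 44.515.

44.515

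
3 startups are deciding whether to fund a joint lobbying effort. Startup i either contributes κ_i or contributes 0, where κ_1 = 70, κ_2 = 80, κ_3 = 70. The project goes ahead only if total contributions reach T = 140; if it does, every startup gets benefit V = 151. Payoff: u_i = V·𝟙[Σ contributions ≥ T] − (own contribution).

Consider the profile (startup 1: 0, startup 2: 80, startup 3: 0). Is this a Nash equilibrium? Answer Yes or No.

Total = 80 < 140: not provided.
Startup 1 (pledges 0, payoff 0): pledging 70 → total 150, payoff 81. Profitable deviation.

No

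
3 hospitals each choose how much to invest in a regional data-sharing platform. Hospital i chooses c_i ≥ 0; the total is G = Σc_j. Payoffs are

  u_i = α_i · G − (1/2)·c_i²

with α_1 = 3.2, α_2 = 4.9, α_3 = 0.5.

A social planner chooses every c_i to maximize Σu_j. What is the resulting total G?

25.8

Planner FOC: ∂(Σu_j)/∂c_i = (Σα_j) − c_i = 0, so c_i^SO = Σα_j = 8.6 for every i; G^SO = 25.8.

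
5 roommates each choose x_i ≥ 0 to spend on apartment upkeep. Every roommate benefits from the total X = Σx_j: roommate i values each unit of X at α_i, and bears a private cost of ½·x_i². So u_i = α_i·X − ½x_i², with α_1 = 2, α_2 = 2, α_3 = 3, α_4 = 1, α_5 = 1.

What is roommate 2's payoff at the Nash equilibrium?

Roommate i's FOC: ∂u_i/∂x_i = α_i − x_i = 0, so x_i* = α_i.
NE contributions = (2, 2, 3, 1, 1); X = 9.
u_2 = α_2·X − ½·(x_2)² = 2·9 − ½·2² = 16.

16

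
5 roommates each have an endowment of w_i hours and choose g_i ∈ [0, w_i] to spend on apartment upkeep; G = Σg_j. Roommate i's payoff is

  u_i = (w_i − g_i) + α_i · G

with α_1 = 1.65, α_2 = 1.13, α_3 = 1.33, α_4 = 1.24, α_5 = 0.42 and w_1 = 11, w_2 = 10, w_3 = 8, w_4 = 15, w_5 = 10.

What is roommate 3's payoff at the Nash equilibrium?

∂u_i/∂g_i = α_i − 1, so roommate i contributes w_i if α_i > 1, else 0.
α_i > 1 for i ∈ {1, 2, 3, 4}; NE contributions (11, 10, 8, 15, 0), G = 44.
u_3 = (8 − 8) + 1.33·44 = 58.52.

58.52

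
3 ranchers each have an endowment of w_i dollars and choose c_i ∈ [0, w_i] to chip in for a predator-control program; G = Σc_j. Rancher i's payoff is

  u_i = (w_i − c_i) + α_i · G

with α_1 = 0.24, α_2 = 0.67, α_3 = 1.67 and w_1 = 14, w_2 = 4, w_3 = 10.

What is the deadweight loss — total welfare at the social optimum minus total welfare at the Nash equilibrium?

28.44

∂u_i/∂c_i = α_i − 1, so rancher i contributes w_i if α_i > 1, else 0.
α_i > 1 for i ∈ {3}; NE contributions (0, 0, 10), G = 10.
W^NE = Σw_i − G^NE + (Σα_i)·G^NE = 28 + 1.58·10 = 43.8.
Planner: ∂(Σu_j)/∂c_i = Σα_j − 1 = 1.58 > 0, so everyone contributes w_i; G^SO = 28, W^SO = 28 + 1.58·28 = 72.24.
Deadweight loss = 28.44.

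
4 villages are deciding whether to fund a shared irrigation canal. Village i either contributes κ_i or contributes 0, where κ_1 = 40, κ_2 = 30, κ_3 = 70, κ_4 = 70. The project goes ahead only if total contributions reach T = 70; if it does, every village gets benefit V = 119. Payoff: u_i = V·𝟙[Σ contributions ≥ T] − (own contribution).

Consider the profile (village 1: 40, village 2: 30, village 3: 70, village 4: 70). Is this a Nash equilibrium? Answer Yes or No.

Total = 210 ≥ 70: provided.
Village 1 (pledges 40, payoff 79): dropping to 0 → total 170, payoff 119. Profitable deviation.

No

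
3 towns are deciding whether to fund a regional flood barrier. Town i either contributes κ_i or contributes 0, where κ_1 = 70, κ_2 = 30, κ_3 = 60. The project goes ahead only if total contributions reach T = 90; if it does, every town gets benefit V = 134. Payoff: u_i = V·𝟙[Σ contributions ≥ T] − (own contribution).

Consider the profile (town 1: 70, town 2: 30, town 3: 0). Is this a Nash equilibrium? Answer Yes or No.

Yes

Total = 100 ≥ 90: provided.
Town 1 (pledges 70, payoff 64): dropping to 0 → total 30, payoff 0. No gain.
Town 2 (pledges 30, payoff 104): dropping to 0 → total 70, payoff 0. No gain.
Town 3 (pledges 0, payoff 134): pledging 60 → total 160, payoff 74. No gain.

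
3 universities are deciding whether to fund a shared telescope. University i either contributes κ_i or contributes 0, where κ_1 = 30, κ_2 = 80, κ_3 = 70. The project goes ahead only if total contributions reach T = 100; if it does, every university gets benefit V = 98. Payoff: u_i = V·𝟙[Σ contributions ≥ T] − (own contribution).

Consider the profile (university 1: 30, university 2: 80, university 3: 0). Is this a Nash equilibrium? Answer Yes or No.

Total = 110 ≥ 100: provided.
University 1 (pledges 30, payoff 68): dropping to 0 → total 80, payoff 0. No gain.
University 2 (pledges 80, payoff 18): dropping to 0 → total 30, payoff 0. No gain.
University 3 (pledges 0, payoff 98): pledging 70 → total 180, payoff 28. No gain.

Yes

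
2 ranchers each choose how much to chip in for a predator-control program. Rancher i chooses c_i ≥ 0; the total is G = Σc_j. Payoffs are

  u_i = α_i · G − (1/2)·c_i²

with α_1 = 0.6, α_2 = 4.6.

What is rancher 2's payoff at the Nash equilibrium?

Rancher i's FOC: ∂u_i/∂c_i = α_i − c_i = 0, so c_i* = α_i.
NE contributions = (0.6, 4.6); G = 5.2.
u_2 = α_2·G − ½·(c_2)² = 4.6·5.2 − ½·4.6² = 13.34.

13.34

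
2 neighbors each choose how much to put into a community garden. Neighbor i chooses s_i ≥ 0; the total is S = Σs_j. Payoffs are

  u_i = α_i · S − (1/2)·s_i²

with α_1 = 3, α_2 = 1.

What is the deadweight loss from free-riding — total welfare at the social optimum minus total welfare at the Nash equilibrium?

5

Neighbor i's FOC: ∂u_i/∂s_i = α_i − s_i = 0, so s_i* = α_i.
NE contributions = (3, 1); S = 4.
W^NE = (Σα)·S − ½Σα_i² = 4² − ½·10 = 11.
Planner sets s_i = Σα_j = 4 for every i, so S^SO = 2·4 = 8.
W^SO = (Σα)·S^SO − ½·2·(Σα)² = (2/2)·4² = 16.
Deadweight loss = W^SO − W^NE = 5.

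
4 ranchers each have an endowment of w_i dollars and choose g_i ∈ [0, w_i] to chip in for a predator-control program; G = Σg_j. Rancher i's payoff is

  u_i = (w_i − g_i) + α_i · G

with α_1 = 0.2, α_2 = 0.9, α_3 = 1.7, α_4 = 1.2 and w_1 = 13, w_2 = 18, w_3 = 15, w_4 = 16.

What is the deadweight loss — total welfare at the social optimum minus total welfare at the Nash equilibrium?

93

∂u_i/∂g_i = α_i − 1, so rancher i contributes w_i if α_i > 1, else 0.
α_i > 1 for i ∈ {3, 4}; NE contributions (0, 0, 15, 16), G = 31.
W^NE = Σw_i − G^NE + (Σα_i)·G^NE = 62 + 3·31 = 155.
Planner: ∂(Σu_j)/∂g_i = Σα_j − 1 = 3 > 0, so everyone contributes w_i; G^SO = 62, W^SO = 62 + 3·62 = 248.
Deadweight loss = 93.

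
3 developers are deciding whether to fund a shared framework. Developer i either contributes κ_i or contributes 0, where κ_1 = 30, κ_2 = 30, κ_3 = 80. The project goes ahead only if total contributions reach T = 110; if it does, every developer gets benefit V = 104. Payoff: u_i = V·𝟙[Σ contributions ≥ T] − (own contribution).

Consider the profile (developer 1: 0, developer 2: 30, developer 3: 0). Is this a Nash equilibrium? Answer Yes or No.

Total = 30 < 110: not provided.
Developer 1 (pledges 0, payoff 0): pledging 30 → total 60, payoff -30. No gain.
Developer 2 (pledges 30, payoff -30): dropping to 0 → total 0, payoff 0. Profitable deviation.

No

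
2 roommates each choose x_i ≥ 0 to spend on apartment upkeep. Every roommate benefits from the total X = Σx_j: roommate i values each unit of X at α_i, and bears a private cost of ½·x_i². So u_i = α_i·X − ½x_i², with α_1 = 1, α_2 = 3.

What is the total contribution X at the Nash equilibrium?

4

Roommate i's FOC: ∂u_i/∂x_i = α_i − x_i = 0, so x_i* = α_i.
NE contributions = (1, 3); X = 4.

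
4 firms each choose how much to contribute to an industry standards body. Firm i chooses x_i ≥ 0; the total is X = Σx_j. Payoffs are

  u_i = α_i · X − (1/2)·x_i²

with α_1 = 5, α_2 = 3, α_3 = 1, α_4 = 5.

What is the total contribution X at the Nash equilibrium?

14

Firm i's FOC: ∂u_i/∂x_i = α_i − x_i = 0, so x_i* = α_i.
NE contributions = (5, 3, 1, 5); X = 14.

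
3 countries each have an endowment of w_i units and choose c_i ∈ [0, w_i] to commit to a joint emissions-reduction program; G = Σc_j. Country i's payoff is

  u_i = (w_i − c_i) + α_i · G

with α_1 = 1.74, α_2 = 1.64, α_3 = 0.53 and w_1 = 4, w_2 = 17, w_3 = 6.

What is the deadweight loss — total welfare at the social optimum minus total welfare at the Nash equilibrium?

∂u_i/∂c_i = α_i − 1, so country i contributes w_i if α_i > 1, else 0.
α_i > 1 for i ∈ {1, 2}; NE contributions (4, 17, 0), G = 21.
W^NE = Σw_i − G^NE + (Σα_i)·G^NE = 27 + 2.91·21 = 88.11.
Planner: ∂(Σu_j)/∂c_i = Σα_j − 1 = 2.91 > 0, so everyone contributes w_i; G^SO = 27, W^SO = 27 + 2.91·27 = 105.57.
Deadweight loss = 17.46.

17.46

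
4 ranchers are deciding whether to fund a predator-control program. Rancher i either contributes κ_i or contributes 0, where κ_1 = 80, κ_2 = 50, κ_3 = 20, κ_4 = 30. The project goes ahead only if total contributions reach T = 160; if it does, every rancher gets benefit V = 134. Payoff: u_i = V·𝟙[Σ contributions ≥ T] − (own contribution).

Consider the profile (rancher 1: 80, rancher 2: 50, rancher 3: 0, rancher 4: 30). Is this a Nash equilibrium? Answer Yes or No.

Yes

Total = 160 ≥ 160: provided.
Rancher 1 (pledges 80, payoff 54): dropping to 0 → total 80, payoff 0. No gain.
Rancher 2 (pledges 50, payoff 84): dropping to 0 → total 110, payoff 0. No gain.
Rancher 3 (pledges 0, payoff 134): pledging 20 → total 180, payoff 114. No gain.
Rancher 4 (pledges 30, payoff 104): dropping to 0 → total 130, payoff 0. No gain.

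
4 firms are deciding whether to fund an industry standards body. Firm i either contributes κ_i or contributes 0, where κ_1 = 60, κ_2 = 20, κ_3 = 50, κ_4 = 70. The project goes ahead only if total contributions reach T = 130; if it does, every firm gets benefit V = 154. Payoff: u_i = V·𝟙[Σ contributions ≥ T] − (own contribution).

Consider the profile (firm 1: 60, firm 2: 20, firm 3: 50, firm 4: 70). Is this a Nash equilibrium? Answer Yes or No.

Total = 200 ≥ 130: provided.
Firm 1 (pledges 60, payoff 94): dropping to 0 → total 140, payoff 154. Profitable deviation.

No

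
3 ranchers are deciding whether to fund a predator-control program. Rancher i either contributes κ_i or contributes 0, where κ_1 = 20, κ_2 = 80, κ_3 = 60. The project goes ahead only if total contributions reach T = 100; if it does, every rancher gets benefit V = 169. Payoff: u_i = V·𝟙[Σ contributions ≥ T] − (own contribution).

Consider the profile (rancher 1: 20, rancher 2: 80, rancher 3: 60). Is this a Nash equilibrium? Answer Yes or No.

Total = 160 ≥ 100: provided.
Rancher 1 (pledges 20, payoff 149): dropping to 0 → total 140, payoff 169. Profitable deviation.

No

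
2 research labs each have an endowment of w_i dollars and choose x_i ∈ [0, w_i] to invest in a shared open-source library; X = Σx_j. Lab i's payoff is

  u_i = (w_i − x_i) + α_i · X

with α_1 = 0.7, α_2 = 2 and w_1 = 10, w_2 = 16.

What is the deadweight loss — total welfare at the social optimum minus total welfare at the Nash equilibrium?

∂u_i/∂x_i = α_i − 1, so lab i contributes w_i if α_i > 1, else 0.
α_i > 1 for i ∈ {2}; NE contributions (0, 16), X = 16.
W^NE = Σw_i − X^NE + (Σα_i)·X^NE = 26 + 1.7·16 = 53.2.
Planner: ∂(Σu_j)/∂x_i = Σα_j − 1 = 1.7 > 0, so everyone contributes w_i; X^SO = 26, W^SO = 26 + 1.7·26 = 70.2.
Deadweight loss = 17.

17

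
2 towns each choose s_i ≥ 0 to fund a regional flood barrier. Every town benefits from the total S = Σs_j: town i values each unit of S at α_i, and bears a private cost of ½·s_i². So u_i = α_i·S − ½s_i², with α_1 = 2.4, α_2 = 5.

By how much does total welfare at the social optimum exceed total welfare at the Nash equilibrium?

Town i's FOC: ∂u_i/∂s_i = α_i − s_i = 0, so s_i* = α_i.
NE contributions = (2.4, 5); S = 7.4.
W^NE = (Σα)·S − ½Σα_i² = 7.4² − ½·30.76 = 39.38.
Planner sets s_i = Σα_j = 7.4 for every i, so S^SO = 2·7.4 = 14.8.
W^SO = (Σα)·S^SO − ½·2·(Σα)² = (2/2)·7.4² = 54.76.
Deadweight loss = W^SO − W^NE = 15.38.

15.38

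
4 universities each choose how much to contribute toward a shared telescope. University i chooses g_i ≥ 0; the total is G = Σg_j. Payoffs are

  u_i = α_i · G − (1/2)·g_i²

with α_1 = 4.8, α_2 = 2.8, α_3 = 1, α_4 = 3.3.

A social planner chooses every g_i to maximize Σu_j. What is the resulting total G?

Planner FOC: ∂(Σu_j)/∂g_i = (Σα_j) − g_i = 0, so g_i^SO = Σα_j = 11.9 for every i; G^SO = 47.6.

47.6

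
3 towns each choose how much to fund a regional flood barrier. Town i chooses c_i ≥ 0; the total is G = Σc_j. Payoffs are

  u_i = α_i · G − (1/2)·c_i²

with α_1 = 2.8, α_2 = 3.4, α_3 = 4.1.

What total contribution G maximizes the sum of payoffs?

Planner FOC: ∂(Σu_j)/∂c_i = (Σα_j) − c_i = 0, so c_i^SO = Σα_j = 10.3 for every i; G^SO = 30.9.

30.9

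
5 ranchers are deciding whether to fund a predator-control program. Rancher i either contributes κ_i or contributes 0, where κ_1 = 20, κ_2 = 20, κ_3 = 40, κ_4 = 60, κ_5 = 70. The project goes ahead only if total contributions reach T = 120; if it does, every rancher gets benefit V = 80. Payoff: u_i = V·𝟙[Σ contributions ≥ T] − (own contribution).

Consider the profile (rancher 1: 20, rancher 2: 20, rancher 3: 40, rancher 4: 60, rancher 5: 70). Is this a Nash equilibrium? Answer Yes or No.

Total = 210 ≥ 120: provided.
Rancher 1 (pledges 20, payoff 60): dropping to 0 → total 190, payoff 80. Profitable deviation.

No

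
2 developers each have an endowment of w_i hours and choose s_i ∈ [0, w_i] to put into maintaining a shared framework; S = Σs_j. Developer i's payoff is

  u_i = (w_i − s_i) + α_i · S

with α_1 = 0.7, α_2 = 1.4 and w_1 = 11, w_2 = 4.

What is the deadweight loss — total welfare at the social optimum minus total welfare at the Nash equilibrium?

∂u_i/∂s_i = α_i − 1, so developer i contributes w_i if α_i > 1, else 0.
α_i > 1 for i ∈ {2}; NE contributions (0, 4), S = 4.
W^NE = Σw_i − S^NE + (Σα_i)·S^NE = 15 + 1.1·4 = 19.4.
Planner: ∂(Σu_j)/∂s_i = Σα_j − 1 = 1.1 > 0, so everyone contributes w_i; S^SO = 15, W^SO = 15 + 1.1·15 = 31.5.
Deadweight loss = 12.1.

12.1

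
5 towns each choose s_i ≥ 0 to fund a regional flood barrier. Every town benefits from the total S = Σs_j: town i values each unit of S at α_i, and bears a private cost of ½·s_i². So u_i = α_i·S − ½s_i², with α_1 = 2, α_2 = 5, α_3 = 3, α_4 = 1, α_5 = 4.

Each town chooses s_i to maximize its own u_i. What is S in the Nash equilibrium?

15

Town i's FOC: ∂u_i/∂s_i = α_i − s_i = 0, so s_i* = α_i.
NE contributions = (2, 5, 3, 1, 4); S = 15.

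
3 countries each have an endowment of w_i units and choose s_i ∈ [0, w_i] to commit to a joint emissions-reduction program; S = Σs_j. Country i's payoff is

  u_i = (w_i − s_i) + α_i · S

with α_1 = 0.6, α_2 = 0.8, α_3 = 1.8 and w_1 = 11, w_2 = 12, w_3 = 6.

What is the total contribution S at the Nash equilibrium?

∂u_i/∂s_i = α_i − 1, so country i contributes w_i if α_i > 1, else 0.
α_i > 1 for i ∈ {3}; NE contributions (0, 0, 6), S = 6.

6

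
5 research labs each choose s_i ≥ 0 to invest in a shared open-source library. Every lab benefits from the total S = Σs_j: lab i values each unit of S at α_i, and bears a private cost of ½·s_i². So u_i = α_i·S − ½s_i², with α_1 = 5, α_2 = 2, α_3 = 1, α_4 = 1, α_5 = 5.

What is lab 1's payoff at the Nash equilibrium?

57.5

Lab i's FOC: ∂u_i/∂s_i = α_i − s_i = 0, so s_i* = α_i.
NE contributions = (5, 2, 1, 1, 5); S = 14.
u_1 = α_1·S − ½·(s_1)² = 5·14 − ½·5² = 57.5.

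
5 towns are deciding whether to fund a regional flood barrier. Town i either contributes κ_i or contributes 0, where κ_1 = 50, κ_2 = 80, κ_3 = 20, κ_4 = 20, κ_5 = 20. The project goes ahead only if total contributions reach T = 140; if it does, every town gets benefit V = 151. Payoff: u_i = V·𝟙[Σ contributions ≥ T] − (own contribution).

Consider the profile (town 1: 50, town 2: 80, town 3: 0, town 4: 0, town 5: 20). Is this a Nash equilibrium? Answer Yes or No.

Yes

Total = 150 ≥ 140: provided.
Town 1 (pledges 50, payoff 101): dropping to 0 → total 100, payoff 0. No gain.
Town 2 (pledges 80, payoff 71): dropping to 0 → total 70, payoff 0. No gain.
Town 3 (pledges 0, payoff 151): pledging 20 → total 170, payoff 131. No gain.
Town 4 (pledges 0, payoff 151): pledging 20 → total 170, payoff 131. No gain.
Town 5 (pledges 20, payoff 131): dropping to 0 → total 130, payoff 0. No gain.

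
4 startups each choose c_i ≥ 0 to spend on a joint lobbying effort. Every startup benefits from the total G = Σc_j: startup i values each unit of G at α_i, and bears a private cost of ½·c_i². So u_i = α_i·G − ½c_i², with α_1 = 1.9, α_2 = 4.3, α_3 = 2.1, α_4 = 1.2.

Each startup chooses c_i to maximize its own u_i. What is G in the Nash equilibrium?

9.5

Startup i's FOC: ∂u_i/∂c_i = α_i − c_i = 0, so c_i* = α_i.
NE contributions = (1.9, 4.3, 2.1, 1.2); G = 9.5.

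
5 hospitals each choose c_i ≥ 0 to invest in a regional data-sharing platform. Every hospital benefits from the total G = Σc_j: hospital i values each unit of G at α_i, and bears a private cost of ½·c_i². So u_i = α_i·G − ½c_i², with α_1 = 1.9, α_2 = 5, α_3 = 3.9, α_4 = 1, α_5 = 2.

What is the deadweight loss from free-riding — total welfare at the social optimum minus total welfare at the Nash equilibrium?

Hospital i's FOC: ∂u_i/∂c_i = α_i − c_i = 0, so c_i* = α_i.
NE contributions = (1.9, 5, 3.9, 1, 2); G = 13.8.
W^NE = (Σα)·G − ½Σα_i² = 13.8² − ½·48.82 = 166.03.
Planner sets c_i = Σα_j = 13.8 for every i, so G^SO = 5·13.8 = 69.
W^SO = (Σα)·G^SO − ½·5·(Σα)² = (5/2)·13.8² = 476.1.
Deadweight loss = W^SO − W^NE = 310.07.

310.07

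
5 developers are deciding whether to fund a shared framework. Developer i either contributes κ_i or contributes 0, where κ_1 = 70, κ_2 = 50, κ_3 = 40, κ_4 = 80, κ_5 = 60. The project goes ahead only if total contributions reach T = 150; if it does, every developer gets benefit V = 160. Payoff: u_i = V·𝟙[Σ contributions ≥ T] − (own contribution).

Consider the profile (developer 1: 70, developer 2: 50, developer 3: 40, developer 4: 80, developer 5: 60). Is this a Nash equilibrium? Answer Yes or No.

No

Total = 300 ≥ 150: provided.
Developer 1 (pledges 70, payoff 90): dropping to 0 → total 230, payoff 160. Profitable deviation.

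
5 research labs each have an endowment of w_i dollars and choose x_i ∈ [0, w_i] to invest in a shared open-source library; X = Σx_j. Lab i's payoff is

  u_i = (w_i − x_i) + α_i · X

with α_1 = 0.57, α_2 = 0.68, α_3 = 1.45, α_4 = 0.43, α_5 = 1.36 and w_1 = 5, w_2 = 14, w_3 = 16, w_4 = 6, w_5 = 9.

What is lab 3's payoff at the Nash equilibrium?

36.25

∂u_i/∂x_i = α_i − 1, so lab i contributes w_i if α_i > 1, else 0.
α_i > 1 for i ∈ {3, 5}; NE contributions (0, 0, 16, 0, 9), X = 25.
u_3 = (16 − 16) + 1.45·25 = 36.25.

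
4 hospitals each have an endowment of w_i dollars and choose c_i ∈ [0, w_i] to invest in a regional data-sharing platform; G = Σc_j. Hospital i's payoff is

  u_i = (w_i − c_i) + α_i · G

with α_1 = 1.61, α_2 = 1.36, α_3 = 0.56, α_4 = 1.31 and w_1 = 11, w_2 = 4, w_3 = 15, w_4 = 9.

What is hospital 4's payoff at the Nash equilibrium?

∂u_i/∂c_i = α_i − 1, so hospital i contributes w_i if α_i > 1, else 0.
α_i > 1 for i ∈ {1, 2, 4}; NE contributions (11, 4, 0, 9), G = 24.
u_4 = (9 − 9) + 1.31·24 = 31.44.

31.44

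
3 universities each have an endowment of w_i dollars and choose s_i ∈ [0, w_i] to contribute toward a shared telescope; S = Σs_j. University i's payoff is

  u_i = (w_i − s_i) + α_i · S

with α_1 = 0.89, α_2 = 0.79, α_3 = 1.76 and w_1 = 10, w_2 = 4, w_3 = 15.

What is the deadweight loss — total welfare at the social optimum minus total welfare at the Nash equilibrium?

∂u_i/∂s_i = α_i − 1, so university i contributes w_i if α_i > 1, else 0.
α_i > 1 for i ∈ {3}; NE contributions (0, 0, 15), S = 15.
W^NE = Σw_i − S^NE + (Σα_i)·S^NE = 29 + 2.44·15 = 65.6.
Planner: ∂(Σu_j)/∂s_i = Σα_j − 1 = 2.44 > 0, so everyone contributes w_i; S^SO = 29, W^SO = 29 + 2.44·29 = 99.76.
Deadweight loss = 34.16.

34.16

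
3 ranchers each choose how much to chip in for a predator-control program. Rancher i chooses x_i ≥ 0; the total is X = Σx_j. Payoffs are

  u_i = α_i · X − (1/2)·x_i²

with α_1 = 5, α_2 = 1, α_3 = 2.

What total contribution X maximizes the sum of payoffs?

24

Planner FOC: ∂(Σu_j)/∂x_i = (Σα_j) − x_i = 0, so x_i^SO = Σα_j = 8 for every i; X^SO = 24.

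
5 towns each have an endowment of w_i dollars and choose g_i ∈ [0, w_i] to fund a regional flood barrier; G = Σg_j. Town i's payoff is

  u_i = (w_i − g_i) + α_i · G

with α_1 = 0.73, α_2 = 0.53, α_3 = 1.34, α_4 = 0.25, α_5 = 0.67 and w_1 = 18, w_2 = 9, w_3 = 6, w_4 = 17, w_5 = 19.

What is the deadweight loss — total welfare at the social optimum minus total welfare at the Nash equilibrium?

158.76

∂u_i/∂g_i = α_i − 1, so town i contributes w_i if α_i > 1, else 0.
α_i > 1 for i ∈ {3}; NE contributions (0, 0, 6, 0, 0), G = 6.
W^NE = Σw_i − G^NE + (Σα_i)·G^NE = 69 + 2.52·6 = 84.12.
Planner: ∂(Σu_j)/∂g_i = Σα_j − 1 = 2.52 > 0, so everyone contributes w_i; G^SO = 69, W^SO = 69 + 2.52·69 = 242.88.
Deadweight loss = 158.76.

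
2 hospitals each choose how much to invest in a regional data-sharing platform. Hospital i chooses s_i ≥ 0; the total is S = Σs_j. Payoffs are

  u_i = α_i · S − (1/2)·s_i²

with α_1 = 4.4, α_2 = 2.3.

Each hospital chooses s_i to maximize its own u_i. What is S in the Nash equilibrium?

6.7

Hospital i's FOC: ∂u_i/∂s_i = α_i − s_i = 0, so s_i* = α_i.
NE contributions = (4.4, 2.3); S = 6.7.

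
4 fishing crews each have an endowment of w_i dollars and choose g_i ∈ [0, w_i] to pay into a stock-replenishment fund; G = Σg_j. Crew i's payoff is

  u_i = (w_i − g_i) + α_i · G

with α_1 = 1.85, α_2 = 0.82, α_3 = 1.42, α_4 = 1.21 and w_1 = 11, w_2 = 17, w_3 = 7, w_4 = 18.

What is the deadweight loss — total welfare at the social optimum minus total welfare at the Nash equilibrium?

∂u_i/∂g_i = α_i − 1, so crew i contributes w_i if α_i > 1, else 0.
α_i > 1 for i ∈ {1, 3, 4}; NE contributions (11, 0, 7, 18), G = 36.
W^NE = Σw_i − G^NE + (Σα_i)·G^NE = 53 + 4.3·36 = 207.8.
Planner: ∂(Σu_j)/∂g_i = Σα_j − 1 = 4.3 > 0, so everyone contributes w_i; G^SO = 53, W^SO = 53 + 4.3·53 = 280.9.
Deadweight loss = 73.1.

73.1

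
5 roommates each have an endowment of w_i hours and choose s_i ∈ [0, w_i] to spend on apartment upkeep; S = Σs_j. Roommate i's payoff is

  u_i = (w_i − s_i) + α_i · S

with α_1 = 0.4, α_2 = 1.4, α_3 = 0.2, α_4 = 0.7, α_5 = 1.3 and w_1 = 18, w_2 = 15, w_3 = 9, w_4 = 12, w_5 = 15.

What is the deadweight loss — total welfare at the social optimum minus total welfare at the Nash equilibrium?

∂u_i/∂s_i = α_i − 1, so roommate i contributes w_i if α_i > 1, else 0.
α_i > 1 for i ∈ {2, 5}; NE contributions (0, 15, 0, 0, 15), S = 30.
W^NE = Σw_i − S^NE + (Σα_i)·S^NE = 69 + 3·30 = 159.
Planner: ∂(Σu_j)/∂s_i = Σα_j − 1 = 3 > 0, so everyone contributes w_i; S^SO = 69, W^SO = 69 + 3·69 = 276.
Deadweight loss = 117.

117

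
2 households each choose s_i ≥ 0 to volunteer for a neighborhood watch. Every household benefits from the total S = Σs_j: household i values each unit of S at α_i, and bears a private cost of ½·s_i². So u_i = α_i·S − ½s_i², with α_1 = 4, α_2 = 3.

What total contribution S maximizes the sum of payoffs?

14

Planner FOC: ∂(Σu_j)/∂s_i = (Σα_j) − s_i = 0, so s_i^SO = Σα_j = 7 for every i; S^SO = 14.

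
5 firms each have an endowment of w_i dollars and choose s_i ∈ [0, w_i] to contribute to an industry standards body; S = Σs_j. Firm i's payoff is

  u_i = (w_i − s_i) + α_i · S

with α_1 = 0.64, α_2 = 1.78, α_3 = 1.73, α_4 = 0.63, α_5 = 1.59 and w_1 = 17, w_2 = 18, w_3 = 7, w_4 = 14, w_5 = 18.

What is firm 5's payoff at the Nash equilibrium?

68.37

∂u_i/∂s_i = α_i − 1, so firm i contributes w_i if α_i > 1, else 0.
α_i > 1 for i ∈ {2, 3, 5}; NE contributions (0, 18, 7, 0, 18), S = 43.
u_5 = (18 − 18) + 1.59·43 = 68.37.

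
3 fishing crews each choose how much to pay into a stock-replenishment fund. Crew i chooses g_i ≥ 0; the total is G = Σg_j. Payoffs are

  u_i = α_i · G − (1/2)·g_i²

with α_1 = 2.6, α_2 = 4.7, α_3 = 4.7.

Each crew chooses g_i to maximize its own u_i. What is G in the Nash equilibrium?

Crew i's FOC: ∂u_i/∂g_i = α_i − g_i = 0, so g_i* = α_i.
NE contributions = (2.6, 4.7, 4.7); G = 12.

12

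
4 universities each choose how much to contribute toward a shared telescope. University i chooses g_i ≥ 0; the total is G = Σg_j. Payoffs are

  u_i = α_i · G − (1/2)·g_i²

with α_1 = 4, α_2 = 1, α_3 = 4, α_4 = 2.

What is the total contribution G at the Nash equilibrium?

11

University i's FOC: ∂u_i/∂g_i = α_i − g_i = 0, so g_i* = α_i.
NE contributions = (4, 1, 4, 2); G = 11.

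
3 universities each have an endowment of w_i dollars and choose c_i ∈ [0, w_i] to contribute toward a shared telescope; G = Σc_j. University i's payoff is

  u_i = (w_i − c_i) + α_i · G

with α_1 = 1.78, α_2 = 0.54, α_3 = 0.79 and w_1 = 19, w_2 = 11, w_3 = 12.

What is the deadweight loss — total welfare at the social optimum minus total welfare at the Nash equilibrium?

∂u_i/∂c_i = α_i − 1, so university i contributes w_i if α_i > 1, else 0.
α_i > 1 for i ∈ {1}; NE contributions (19, 0, 0), G = 19.
W^NE = Σw_i − G^NE + (Σα_i)·G^NE = 42 + 2.11·19 = 82.09.
Planner: ∂(Σu_j)/∂c_i = Σα_j − 1 = 2.11 > 0, so everyone contributes w_i; G^SO = 42, W^SO = 42 + 2.11·42 = 130.62.
Deadweight loss = 48.53.

48.53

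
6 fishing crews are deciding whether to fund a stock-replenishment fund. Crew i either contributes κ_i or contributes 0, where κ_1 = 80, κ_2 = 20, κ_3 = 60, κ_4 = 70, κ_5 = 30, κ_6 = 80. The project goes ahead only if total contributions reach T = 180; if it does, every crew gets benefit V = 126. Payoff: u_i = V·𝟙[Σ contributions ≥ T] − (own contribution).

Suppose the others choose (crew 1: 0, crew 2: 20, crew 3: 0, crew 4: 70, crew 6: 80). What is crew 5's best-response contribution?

30

Others' total = 170. Contributing 30 brings total to 200 ≥ 180: gain V − κ_5 = 96.
Best response: 30.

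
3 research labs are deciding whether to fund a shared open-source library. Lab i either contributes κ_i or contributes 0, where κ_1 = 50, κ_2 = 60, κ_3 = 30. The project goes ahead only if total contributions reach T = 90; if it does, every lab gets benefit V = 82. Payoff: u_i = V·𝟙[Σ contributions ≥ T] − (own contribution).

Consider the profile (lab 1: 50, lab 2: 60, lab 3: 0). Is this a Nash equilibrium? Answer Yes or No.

Total = 110 ≥ 90: provided.
Lab 1 (pledges 50, payoff 32): dropping to 0 → total 60, payoff 0. No gain.
Lab 2 (pledges 60, payoff 22): dropping to 0 → total 50, payoff 0. No gain.
Lab 3 (pledges 0, payoff 82): pledging 30 → total 140, payoff 52. No gain.

Yes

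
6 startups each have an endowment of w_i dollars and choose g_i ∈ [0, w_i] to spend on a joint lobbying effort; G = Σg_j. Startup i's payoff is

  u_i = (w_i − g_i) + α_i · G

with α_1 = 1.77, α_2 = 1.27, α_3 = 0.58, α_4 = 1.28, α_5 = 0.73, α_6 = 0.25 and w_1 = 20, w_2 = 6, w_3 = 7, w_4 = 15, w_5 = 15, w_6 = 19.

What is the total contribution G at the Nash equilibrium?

∂u_i/∂g_i = α_i − 1, so startup i contributes w_i if α_i > 1, else 0.
α_i > 1 for i ∈ {1, 2, 4}; NE contributions (20, 6, 0, 15, 0, 0), G = 41.

41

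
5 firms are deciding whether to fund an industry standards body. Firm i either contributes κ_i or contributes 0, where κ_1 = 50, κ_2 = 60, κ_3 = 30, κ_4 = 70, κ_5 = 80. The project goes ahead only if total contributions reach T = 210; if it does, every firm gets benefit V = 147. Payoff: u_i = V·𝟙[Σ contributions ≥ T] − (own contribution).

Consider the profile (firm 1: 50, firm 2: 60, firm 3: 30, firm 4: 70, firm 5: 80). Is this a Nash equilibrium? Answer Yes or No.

Total = 290 ≥ 210: provided.
Firm 1 (pledges 50, payoff 97): dropping to 0 → total 240, payoff 147. Profitable deviation.

No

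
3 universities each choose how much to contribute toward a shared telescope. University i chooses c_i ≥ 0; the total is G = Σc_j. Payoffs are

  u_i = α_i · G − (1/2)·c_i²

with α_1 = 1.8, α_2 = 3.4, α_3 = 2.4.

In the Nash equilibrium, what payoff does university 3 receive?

University i's FOC: ∂u_i/∂c_i = α_i − c_i = 0, so c_i* = α_i.
NE contributions = (1.8, 3.4, 2.4); G = 7.6.
u_3 = α_3·G − ½·(c_3)² = 2.4·7.6 − ½·2.4² = 15.36.

15.36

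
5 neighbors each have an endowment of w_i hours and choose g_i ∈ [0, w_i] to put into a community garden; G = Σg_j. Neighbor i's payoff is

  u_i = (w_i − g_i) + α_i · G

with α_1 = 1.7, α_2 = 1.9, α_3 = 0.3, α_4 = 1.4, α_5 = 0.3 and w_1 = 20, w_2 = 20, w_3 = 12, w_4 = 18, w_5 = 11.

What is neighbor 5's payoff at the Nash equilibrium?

∂u_i/∂g_i = α_i − 1, so neighbor i contributes w_i if α_i > 1, else 0.
α_i > 1 for i ∈ {1, 2, 4}; NE contributions (20, 20, 0, 18, 0), G = 58.
u_5 = (11 − 0) + 0.3·58 = 28.4.

28.4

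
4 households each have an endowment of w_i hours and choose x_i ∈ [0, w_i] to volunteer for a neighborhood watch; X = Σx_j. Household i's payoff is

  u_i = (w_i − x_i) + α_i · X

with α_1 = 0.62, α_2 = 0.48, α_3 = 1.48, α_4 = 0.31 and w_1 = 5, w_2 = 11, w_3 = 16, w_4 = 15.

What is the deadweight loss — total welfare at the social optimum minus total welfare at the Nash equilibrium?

∂u_i/∂x_i = α_i − 1, so household i contributes w_i if α_i > 1, else 0.
α_i > 1 for i ∈ {3}; NE contributions (0, 0, 16, 0), X = 16.
W^NE = Σw_i − X^NE + (Σα_i)·X^NE = 47 + 1.89·16 = 77.24.
Planner: ∂(Σu_j)/∂x_i = Σα_j − 1 = 1.89 > 0, so everyone contributes w_i; X^SO = 47, W^SO = 47 + 1.89·47 = 135.83.
Deadweight loss = 58.59.

58.59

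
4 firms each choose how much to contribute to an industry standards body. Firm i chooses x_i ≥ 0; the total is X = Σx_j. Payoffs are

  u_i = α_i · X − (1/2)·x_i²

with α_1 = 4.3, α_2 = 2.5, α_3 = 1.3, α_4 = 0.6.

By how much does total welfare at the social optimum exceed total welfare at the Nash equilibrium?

89.085

Firm i's FOC: ∂u_i/∂x_i = α_i − x_i = 0, so x_i* = α_i.
NE contributions = (4.3, 2.5, 1.3, 0.6); X = 8.7.
W^NE = (Σα)·X − ½Σα_i² = 8.7² − ½·26.79 = 62.295.
Planner sets x_i = Σα_j = 8.7 for every i, so X^SO = 4·8.7 = 34.8.
W^SO = (Σα)·X^SO − ½·4·(Σα)² = (4/2)·8.7² = 151.38.
Deadweight loss = W^SO − W^NE = 89.085.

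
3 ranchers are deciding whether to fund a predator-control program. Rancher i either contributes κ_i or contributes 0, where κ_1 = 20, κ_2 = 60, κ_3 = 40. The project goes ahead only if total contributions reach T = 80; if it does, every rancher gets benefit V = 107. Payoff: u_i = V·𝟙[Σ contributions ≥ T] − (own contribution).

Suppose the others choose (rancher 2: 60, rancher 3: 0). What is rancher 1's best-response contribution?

20

Others' total = 60. Contributing 20 brings total to 80 ≥ 80: gain V − κ_1 = 87.
Best response: 20.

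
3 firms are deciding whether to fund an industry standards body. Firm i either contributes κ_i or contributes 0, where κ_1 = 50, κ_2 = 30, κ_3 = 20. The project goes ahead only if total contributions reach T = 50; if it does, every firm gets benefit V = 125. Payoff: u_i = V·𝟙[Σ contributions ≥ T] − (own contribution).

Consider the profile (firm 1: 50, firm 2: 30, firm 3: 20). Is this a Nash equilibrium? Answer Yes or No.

Total = 100 ≥ 50: provided.
Firm 1 (pledges 50, payoff 75): dropping to 0 → total 50, payoff 125. Profitable deviation.

No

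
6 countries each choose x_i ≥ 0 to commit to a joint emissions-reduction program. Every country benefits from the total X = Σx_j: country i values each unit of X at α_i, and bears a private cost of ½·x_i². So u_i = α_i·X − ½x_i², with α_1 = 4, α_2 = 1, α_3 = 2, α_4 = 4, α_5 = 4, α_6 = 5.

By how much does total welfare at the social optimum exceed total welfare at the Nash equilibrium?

Country i's FOC: ∂u_i/∂x_i = α_i − x_i = 0, so x_i* = α_i.
NE contributions = (4, 1, 2, 4, 4, 5); X = 20.
W^NE = (Σα)·X − ½Σα_i² = 20² − ½·78 = 361.
Planner sets x_i = Σα_j = 20 for every i, so X^SO = 6·20 = 120.
W^SO = (Σα)·X^SO − ½·6·(Σα)² = (6/2)·20² = 1200.
Deadweight loss = W^SO − W^NE = 839.

839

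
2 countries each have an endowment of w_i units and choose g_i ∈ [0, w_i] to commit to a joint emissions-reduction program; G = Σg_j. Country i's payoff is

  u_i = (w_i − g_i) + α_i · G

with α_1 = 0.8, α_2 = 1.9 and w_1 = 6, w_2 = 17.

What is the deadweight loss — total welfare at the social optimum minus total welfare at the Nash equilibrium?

∂u_i/∂g_i = α_i − 1, so country i contributes w_i if α_i > 1, else 0.
α_i > 1 for i ∈ {2}; NE contributions (0, 17), G = 17.
W^NE = Σw_i − G^NE + (Σα_i)·G^NE = 23 + 1.7·17 = 51.9.
Planner: ∂(Σu_j)/∂g_i = Σα_j − 1 = 1.7 > 0, so everyone contributes w_i; G^SO = 23, W^SO = 23 + 1.7·23 = 62.1.
Deadweight loss = 10.2.

10.2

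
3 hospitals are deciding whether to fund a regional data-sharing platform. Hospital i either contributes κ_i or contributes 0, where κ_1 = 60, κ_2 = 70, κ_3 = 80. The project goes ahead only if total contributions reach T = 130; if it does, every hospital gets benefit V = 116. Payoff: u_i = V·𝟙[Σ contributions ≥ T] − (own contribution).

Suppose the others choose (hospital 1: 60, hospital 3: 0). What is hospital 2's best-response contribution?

70

Others' total = 60. Contributing 70 brings total to 130 ≥ 130: gain V − κ_2 = 46.
Best response: 70.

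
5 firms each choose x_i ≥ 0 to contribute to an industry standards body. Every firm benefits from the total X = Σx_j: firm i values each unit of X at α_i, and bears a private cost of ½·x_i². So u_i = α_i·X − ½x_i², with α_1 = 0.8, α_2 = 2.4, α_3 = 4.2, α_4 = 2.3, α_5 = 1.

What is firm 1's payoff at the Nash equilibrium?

Firm i's FOC: ∂u_i/∂x_i = α_i − x_i = 0, so x_i* = α_i.
NE contributions = (0.8, 2.4, 4.2, 2.3, 1); X = 10.7.
u_1 = α_1·X − ½·(x_1)² = 0.8·10.7 − ½·0.8² = 8.24.

8.24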